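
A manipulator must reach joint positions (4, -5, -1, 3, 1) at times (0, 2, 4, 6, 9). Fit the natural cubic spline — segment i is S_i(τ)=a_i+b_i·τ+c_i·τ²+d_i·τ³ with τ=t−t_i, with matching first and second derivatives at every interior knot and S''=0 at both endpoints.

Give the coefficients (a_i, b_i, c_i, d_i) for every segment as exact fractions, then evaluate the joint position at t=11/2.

Δ: Δ0=-9/2, Δ1=2, Δ2=2, Δ3=-2/3
row 1: diag=8, rhs=39; c'=1/4, d'=39/8
row 2: denom=8−2·1/4=15/2; d'=(0−2·39/8)/(15/2)=-13/10
row 3: denom=10−2·4/15=142/15; d'=(-16−2·-13/10)/(142/15)=-201/142
back: M3=-201/142
back: M2=-13/10−4/15·-201/142=-131/142
back: M1=39/8−1/4·-131/142=725/142
M: M0=0, M1=725/142, M2=-131/142, M3=-201/142, M4=0
seg 0: a=4, c=M0/2=0, d=(M1−M0)/(6·2)=725/1704, b=Δ0−h0·(2M0+M1)/6=-1321/213
seg 1: a=-5, c=M1/2=725/284, d=(M2−M1)/(6·2)=-107/213, b=Δ1−h1·(2M1+M2)/6=-467/426
seg 2: a=-1, c=M2/2=-131/284, d=(M3−M2)/(6·2)=-35/852, b=Δ2−h2·(2M2+M3)/6=1315/426
seg 3: a=3, c=M3/2=-201/284, d=(M4−M3)/(6·3)=67/852, b=Δ3−h3·(2M3+M4)/6=319/426
t_q=11/2 → seg 2, τ=3/2; S=-1+1315/426·τ+-131/284·τ²+-35/852·τ³=5575/2272

  seg 0: a=4 b=-1321/213 c=0 d=725/1704
  seg 1: a=-5 b=-467/426 c=725/284 d=-107/213
  seg 2: a=-1 b=1315/426 c=-131/284 d=-35/852
  seg 3: a=3 b=319/426 c=-201/284 d=67/852
S(11/2) = 5575/2272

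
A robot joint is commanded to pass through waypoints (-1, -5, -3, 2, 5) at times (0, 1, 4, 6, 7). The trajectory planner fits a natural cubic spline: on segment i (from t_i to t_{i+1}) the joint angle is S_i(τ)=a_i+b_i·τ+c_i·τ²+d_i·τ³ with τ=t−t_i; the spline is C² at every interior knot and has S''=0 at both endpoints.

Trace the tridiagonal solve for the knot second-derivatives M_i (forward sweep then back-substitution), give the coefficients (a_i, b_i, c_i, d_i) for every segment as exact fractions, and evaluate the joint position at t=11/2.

  seg 0: a=-1 b=-2711/591 c=0 d=347/591
  seg 1: a=-5 b=-1670/591 c=347/197 d=-353/1773
  seg 2: a=-3 b=1399/591 c=-6/197 d=229/4728
  seg 3: a=2 b=3341/1182 c=205/788 d=-205/2364
S(11/2) = 8141/12608

Δ: Δ0=-4, Δ1=2/3, Δ2=5/2, Δ3=3
row 1: diag=8, rhs=28; c'=3/8, d'=7/2
row 2: denom=10−3·3/8=71/8; d'=(11−3·7/2)/(71/8)=4/71
row 3: denom=6−2·16/71=394/71; d'=(3−2·4/71)/(394/71)=205/394
back: M3=205/394
back: M2=4/71−16/71·205/394=-12/197
back: M1=7/2−3/8·-12/197=694/197
M: M0=0, M1=694/197, M2=-12/197, M3=205/394, M4=0
seg 0: a=-1, c=M0/2=0, d=(M1−M0)/(6·1)=347/591, b=Δ0−h0·(2M0+M1)/6=-2711/591
seg 1: a=-5, c=M1/2=347/197, d=(M2−M1)/(6·3)=-353/1773, b=Δ1−h1·(2M1+M2)/6=-1670/591
seg 2: a=-3, c=M2/2=-6/197, d=(M3−M2)/(6·2)=229/4728, b=Δ2−h2·(2M2+M3)/6=1399/591
seg 3: a=2, c=M3/2=205/788, d=(M4−M3)/(6·1)=-205/2364, b=Δ3−h3·(2M3+M4)/6=3341/1182
t_q=11/2 → seg 2, τ=3/2; S=-3+1399/591·τ+-6/197·τ²+229/4728·τ³=8141/12608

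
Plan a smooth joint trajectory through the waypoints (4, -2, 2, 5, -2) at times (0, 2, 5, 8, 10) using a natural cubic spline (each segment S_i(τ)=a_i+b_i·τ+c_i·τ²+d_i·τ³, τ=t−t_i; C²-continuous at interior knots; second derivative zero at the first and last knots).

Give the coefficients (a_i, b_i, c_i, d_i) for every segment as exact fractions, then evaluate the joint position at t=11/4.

Δ: Δ0=-3, Δ1=4/3, Δ2=1, Δ3=-7/2
row 1: diag=10, rhs=26; c'=3/10, d'=13/5
row 2: denom=12−3·3/10=111/10; d'=(-2−3·13/5)/(111/10)=-98/111
row 3: denom=10−3·10/37=340/37; d'=(-27−3·-98/111)/(340/37)=-53/20
back: M3=-53/20
back: M2=-98/111−10/37·-53/20=-1/6
back: M1=13/5−3/10·-1/6=53/20
M: M0=0, M1=53/20, M2=-1/6, M3=-53/20, M4=0
seg 0: a=4, c=M0/2=0, d=(M1−M0)/(6·2)=53/240, b=Δ0−h0·(2M0+M1)/6=-233/60
seg 1: a=-2, c=M1/2=53/40, d=(M2−M1)/(6·3)=-169/1080, b=Δ1−h1·(2M1+M2)/6=-37/30
seg 2: a=2, c=M2/2=-1/12, d=(M3−M2)/(6·3)=-149/1080, b=Δ2−h2·(2M2+M3)/6=299/120
seg 3: a=5, c=M3/2=-53/40, d=(M4−M3)/(6·2)=53/240, b=Δ3−h3·(2M3+M4)/6=-26/15
t_q=11/4 → seg 1, τ=3/4; S=-2+-37/30·τ+53/40·τ²+-169/1080·τ³=-5749/2560

  seg 0: a=4 b=-233/60 c=0 d=53/240
  seg 1: a=-2 b=-37/30 c=53/40 d=-169/1080
  seg 2: a=2 b=299/120 c=-1/12 d=-149/1080
  seg 3: a=5 b=-26/15 c=-53/40 d=53/240
S(11/4) = -5749/2560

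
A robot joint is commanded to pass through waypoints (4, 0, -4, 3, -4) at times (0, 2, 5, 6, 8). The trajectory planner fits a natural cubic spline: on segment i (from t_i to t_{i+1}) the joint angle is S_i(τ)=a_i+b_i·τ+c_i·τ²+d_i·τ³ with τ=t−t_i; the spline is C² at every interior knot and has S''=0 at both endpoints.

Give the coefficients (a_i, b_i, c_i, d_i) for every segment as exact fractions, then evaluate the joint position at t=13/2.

  seg 0: a=4 b=-1595/1248 c=0 d=-901/4992
  seg 1: a=0 b=-2149/624 c=-901/832 d=343/576
  seg 2: a=-4 b=15317/2496 c=1779/416 d=-8519/2496
  seg 3: a=3 b=2777/624 c=-4961/832 d=4961/4992
S(13/2) = 51367/13312

Δ: Δ0=-2, Δ1=-4/3, Δ2=7, Δ3=-7/2
row 1: diag=10, rhs=4; c'=3/10, d'=2/5
row 2: denom=8−3·3/10=71/10; d'=(50−3·2/5)/(71/10)=488/71
row 3: denom=6−1·10/71=416/71; d'=(-63−1·488/71)/(416/71)=-4961/416
back: M3=-4961/416
back: M2=488/71−10/71·-4961/416=1779/208
back: M1=2/5−3/10·1779/208=-901/416
M: M0=0, M1=-901/416, M2=1779/208, M3=-4961/416, M4=0
seg 0: a=4, c=M0/2=0, d=(M1−M0)/(6·2)=-901/4992, b=Δ0−h0·(2M0+M1)/6=-1595/1248
seg 1: a=0, c=M1/2=-901/832, d=(M2−M1)/(6·3)=343/576, b=Δ1−h1·(2M1+M2)/6=-2149/624
seg 2: a=-4, c=M2/2=1779/416, d=(M3−M2)/(6·1)=-8519/2496, b=Δ2−h2·(2M2+M3)/6=15317/2496
seg 3: a=3, c=M3/2=-4961/832, d=(M4−M3)/(6·2)=4961/4992, b=Δ3−h3·(2M3+M4)/6=2777/624
t_q=13/2 → seg 3, τ=1/2; S=3+2777/624·τ+-4961/832·τ²+4961/4992·τ³=51367/13312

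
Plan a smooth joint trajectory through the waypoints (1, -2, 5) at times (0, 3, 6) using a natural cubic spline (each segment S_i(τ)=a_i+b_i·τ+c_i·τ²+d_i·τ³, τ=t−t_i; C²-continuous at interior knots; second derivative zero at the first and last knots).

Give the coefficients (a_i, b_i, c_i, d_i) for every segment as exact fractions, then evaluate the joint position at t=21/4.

  seg 0: a=1 b=-11/6 c=0 d=5/54
  seg 1: a=-2 b=2/3 c=5/6 d=-5/54
S(21/4) = 341/128

Δ: Δ0=-1, Δ1=7/3
row 1: diag=12, rhs=20; c'=1/4, d'=5/3
back: M1=5/3
M: M0=0, M1=5/3, M2=0
seg 0: a=1, c=M0/2=0, d=(M1−M0)/(6·3)=5/54, b=Δ0−h0·(2M0+M1)/6=-11/6
seg 1: a=-2, c=M1/2=5/6, d=(M2−M1)/(6·3)=-5/54, b=Δ1−h1·(2M1+M2)/6=2/3
t_q=21/4 → seg 1, τ=9/4; S=-2+2/3·τ+5/6·τ²+-5/54·τ³=341/128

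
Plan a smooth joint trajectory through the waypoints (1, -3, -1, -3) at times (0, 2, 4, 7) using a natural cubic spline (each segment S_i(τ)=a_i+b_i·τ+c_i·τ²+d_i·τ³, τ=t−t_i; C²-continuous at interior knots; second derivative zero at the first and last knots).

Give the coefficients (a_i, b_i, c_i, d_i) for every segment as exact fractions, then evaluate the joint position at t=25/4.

  seg 0: a=1 b=-164/57 c=0 d=25/114
  seg 1: a=-3 b=-14/57 c=25/19 d=-79/228
  seg 2: a=-1 b=49/57 c=-29/38 d=29/342
S(25/4) = -4775/2432

Δ: Δ0=-2, Δ1=1, Δ2=-2/3
row 1: diag=8, rhs=18; c'=1/4, d'=9/4
row 2: denom=10−2·1/4=19/2; d'=(-10−2·9/4)/(19/2)=-29/19
back: M2=-29/19
back: M1=9/4−1/4·-29/19=50/19
M: M0=0, M1=50/19, M2=-29/19, M3=0
seg 0: a=1, c=M0/2=0, d=(M1−M0)/(6·2)=25/114, b=Δ0−h0·(2M0+M1)/6=-164/57
seg 1: a=-3, c=M1/2=25/19, d=(M2−M1)/(6·2)=-79/228, b=Δ1−h1·(2M1+M2)/6=-14/57
seg 2: a=-1, c=M2/2=-29/38, d=(M3−M2)/(6·3)=29/342, b=Δ2−h2·(2M2+M3)/6=49/57
t_q=25/4 → seg 2, τ=9/4; S=-1+49/57·τ+-29/38·τ²+29/342·τ³=-4775/2432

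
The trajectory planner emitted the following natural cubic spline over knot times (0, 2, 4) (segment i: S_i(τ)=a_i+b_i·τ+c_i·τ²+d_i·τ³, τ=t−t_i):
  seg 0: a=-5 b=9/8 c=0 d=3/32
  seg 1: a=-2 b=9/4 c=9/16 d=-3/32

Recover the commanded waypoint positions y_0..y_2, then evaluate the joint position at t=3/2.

y_0=-5 y_1=-2 y_2=4
S(3/2) = -767/256

y_0 = S_0(0) = a_0 = -5
y_1 = S_1(0) = a_1 = -2
y_2 = S_1(2) = 4
t_q=3/2 is in segment 0 (τ=3/2); S_0(τ)=-767/256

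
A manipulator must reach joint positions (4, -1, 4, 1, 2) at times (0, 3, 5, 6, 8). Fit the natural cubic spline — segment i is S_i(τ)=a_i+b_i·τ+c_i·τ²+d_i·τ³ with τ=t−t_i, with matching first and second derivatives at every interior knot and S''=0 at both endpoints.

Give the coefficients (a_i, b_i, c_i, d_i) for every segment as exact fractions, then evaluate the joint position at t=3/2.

  seg 0: a=4 b=-7199/1956 c=0 d=1313/5868
  seg 1: a=-1 b=2309/978 c=1313/652 d=-3803/3912
  seg 2: a=4 b=-611/489 c=-1245/326 d=2023/978
  seg 3: a=1 b=-2623/978 c=389/163 d=-389/978
S(3/2) = -3993/5216

Δ: Δ0=-5/3, Δ1=5/2, Δ2=-3, Δ3=1/2
row 1: diag=10, rhs=25; c'=1/5, d'=5/2
row 2: denom=6−2·1/5=28/5; d'=(-33−2·5/2)/(28/5)=-95/14
row 3: denom=6−1·5/28=163/28; d'=(21−1·-95/14)/(163/28)=778/163
back: M3=778/163
back: M2=-95/14−5/28·778/163=-1245/163
back: M1=5/2−1/5·-1245/163=1313/326
M: M0=0, M1=1313/326, M2=-1245/163, M3=778/163, M4=0
seg 0: a=4, c=M0/2=0, d=(M1−M0)/(6·3)=1313/5868, b=Δ0−h0·(2M0+M1)/6=-7199/1956
seg 1: a=-1, c=M1/2=1313/652, d=(M2−M1)/(6·2)=-3803/3912, b=Δ1−h1·(2M1+M2)/6=2309/978
seg 2: a=4, c=M2/2=-1245/326, d=(M3−M2)/(6·1)=2023/978, b=Δ2−h2·(2M2+M3)/6=-611/489
seg 3: a=1, c=M3/2=389/163, d=(M4−M3)/(6·2)=-389/978, b=Δ3−h3·(2M3+M4)/6=-2623/978
t_q=3/2 → seg 0, τ=3/2; S=4+-7199/1956·τ+0·τ²+1313/5868·τ³=-3993/5216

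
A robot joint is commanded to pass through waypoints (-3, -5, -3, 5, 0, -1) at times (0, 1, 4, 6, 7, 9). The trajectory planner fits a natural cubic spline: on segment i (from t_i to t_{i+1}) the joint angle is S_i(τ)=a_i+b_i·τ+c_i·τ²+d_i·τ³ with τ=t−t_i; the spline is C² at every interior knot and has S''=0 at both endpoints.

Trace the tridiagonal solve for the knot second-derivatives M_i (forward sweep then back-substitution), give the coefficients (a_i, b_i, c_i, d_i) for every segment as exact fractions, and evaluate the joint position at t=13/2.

Δ: Δ0=-2, Δ1=2/3, Δ2=4, Δ3=-5, Δ4=-1/2
row 1: diag=8, rhs=16; c'=3/8, d'=2
row 2: denom=10−3·3/8=71/8; d'=(20−3·2)/(71/8)=112/71
row 3: denom=6−2·16/71=394/71; d'=(-54−2·112/71)/(394/71)=-2029/197
row 4: denom=6−1·71/394=2293/394; d'=(27−1·-2029/197)/(2293/394)=14696/2293
back: M4=14696/2293
back: M3=-2029/197−71/394·14696/2293=-26265/2293
back: M2=112/71−16/71·-26265/2293=9536/2293
back: M1=2−3/8·9536/2293=1010/2293
M: M0=0, M1=1010/2293, M2=9536/2293, M3=-26265/2293, M4=14696/2293, M5=0
seg 0: a=-3, c=M0/2=0, d=(M1−M0)/(6·1)=505/6879, b=Δ0−h0·(2M0+M1)/6=-14263/6879
seg 1: a=-5, c=M1/2=505/2293, d=(M2−M1)/(6·3)=1421/6879, b=Δ1−h1·(2M1+M2)/6=-12748/6879
seg 2: a=-3, c=M2/2=4768/2293, d=(M3−M2)/(6·2)=-35801/27516, b=Δ2−h2·(2M2+M3)/6=34709/6879
seg 3: a=5, c=M3/2=-26265/4586, d=(M4−M3)/(6·1)=40961/13758, b=Δ3−h3·(2M3+M4)/6=-15478/6879
seg 4: a=0, c=M4/2=7348/2293, d=(M5−M4)/(6·2)=-3674/6879, b=Δ4−h4·(2M4+M5)/6=-65663/13758
t_q=13/2 → seg 3, τ=1/2; S=5+-15478/6879·τ+-26265/4586·τ²+40961/13758·τ³=103289/36688

  seg 0: a=-3 b=-14263/6879 c=0 d=505/6879
  seg 1: a=-5 b=-12748/6879 c=505/2293 d=1421/6879
  seg 2: a=-3 b=34709/6879 c=4768/2293 d=-35801/27516
  seg 3: a=5 b=-15478/6879 c=-26265/4586 d=40961/13758
  seg 4: a=0 b=-65663/13758 c=7348/2293 d=-3674/6879
S(13/2) = 103289/36688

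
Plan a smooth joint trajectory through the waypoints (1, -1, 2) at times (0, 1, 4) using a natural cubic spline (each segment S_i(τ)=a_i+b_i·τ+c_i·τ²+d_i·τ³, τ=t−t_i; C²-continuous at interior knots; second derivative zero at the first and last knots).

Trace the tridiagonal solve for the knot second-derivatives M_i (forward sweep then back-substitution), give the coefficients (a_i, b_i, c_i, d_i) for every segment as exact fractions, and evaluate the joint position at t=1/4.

  seg 0: a=1 b=-19/8 c=0 d=3/8
  seg 1: a=-1 b=-5/4 c=9/8 d=-1/8
S(1/4) = 211/512

Δ: Δ0=-2, Δ1=1
row 1: diag=8, rhs=18; c'=3/8, d'=9/4
back: M1=9/4
M: M0=0, M1=9/4, M2=0
seg 0: a=1, c=M0/2=0, d=(M1−M0)/(6·1)=3/8, b=Δ0−h0·(2M0+M1)/6=-19/8
seg 1: a=-1, c=M1/2=9/8, d=(M2−M1)/(6·3)=-1/8, b=Δ1−h1·(2M1+M2)/6=-5/4
t_q=1/4 → seg 0, τ=1/4; S=1+-19/8·τ+0·τ²+3/8·τ³=211/512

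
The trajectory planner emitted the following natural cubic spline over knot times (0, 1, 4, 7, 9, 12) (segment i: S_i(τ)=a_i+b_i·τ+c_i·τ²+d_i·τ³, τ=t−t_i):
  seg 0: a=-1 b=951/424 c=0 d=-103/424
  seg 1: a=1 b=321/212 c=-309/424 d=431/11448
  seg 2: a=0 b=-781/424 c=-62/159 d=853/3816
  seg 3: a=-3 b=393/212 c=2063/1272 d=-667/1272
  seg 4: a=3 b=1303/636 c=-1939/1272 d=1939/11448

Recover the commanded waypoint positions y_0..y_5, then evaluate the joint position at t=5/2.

y_0=-1 y_1=1 y_2=0 y_3=-3 y_4=3 y_5=0
S(5/2) = 5965/3392

y_0 = S_0(0) = a_0 = -1
y_1 = S_1(0) = a_1 = 1
y_2 = S_2(0) = a_2 = 0
y_3 = S_3(0) = a_3 = -3
y_4 = S_4(0) = a_4 = 3
y_5 = S_4(3) = 0
t_q=5/2 is in segment 1 (τ=3/2); S_1(τ)=5965/3392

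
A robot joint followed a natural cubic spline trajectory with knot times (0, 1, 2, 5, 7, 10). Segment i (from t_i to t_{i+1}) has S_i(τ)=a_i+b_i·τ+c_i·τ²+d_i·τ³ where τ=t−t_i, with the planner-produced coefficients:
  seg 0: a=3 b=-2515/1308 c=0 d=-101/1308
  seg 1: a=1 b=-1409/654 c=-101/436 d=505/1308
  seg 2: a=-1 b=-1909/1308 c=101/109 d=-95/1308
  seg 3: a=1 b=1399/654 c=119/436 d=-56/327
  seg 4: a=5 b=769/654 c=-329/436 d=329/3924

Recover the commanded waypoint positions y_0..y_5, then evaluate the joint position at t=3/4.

y_0=3 y_1=1 y_2=-1 y_3=1 y_4=5 y_5=4
S(3/4) = 42563/27904

y_0 = S_0(0) = a_0 = 3
y_1 = S_1(0) = a_1 = 1
y_2 = S_2(0) = a_2 = -1
y_3 = S_3(0) = a_3 = 1
y_4 = S_4(0) = a_4 = 5
y_5 = S_4(3) = 4
t_q=3/4 is in segment 0 (τ=3/4); S_0(τ)=42563/27904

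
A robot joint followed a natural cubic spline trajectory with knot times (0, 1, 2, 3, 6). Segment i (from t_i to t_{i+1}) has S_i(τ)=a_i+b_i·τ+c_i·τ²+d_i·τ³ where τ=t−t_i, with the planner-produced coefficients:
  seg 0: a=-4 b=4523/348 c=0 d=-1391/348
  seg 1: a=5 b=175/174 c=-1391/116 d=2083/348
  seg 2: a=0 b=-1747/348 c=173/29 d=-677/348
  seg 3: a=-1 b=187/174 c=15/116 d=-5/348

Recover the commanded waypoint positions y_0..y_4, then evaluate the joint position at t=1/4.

y_0=-4 y_1=5 y_2=0 y_3=-1 y_4=3
S(1/4) = -6037/7424

y_0 = S_0(0) = a_0 = -4
y_1 = S_1(0) = a_1 = 5
y_2 = S_2(0) = a_2 = 0
y_3 = S_3(0) = a_3 = -1
y_4 = S_3(3) = 3
t_q=1/4 is in segment 0 (τ=1/4); S_0(τ)=-6037/7424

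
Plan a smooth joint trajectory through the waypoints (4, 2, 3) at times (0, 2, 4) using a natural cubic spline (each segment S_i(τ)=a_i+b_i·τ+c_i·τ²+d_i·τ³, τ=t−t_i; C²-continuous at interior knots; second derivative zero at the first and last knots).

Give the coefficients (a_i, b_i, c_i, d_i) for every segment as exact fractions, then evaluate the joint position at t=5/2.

Δ: Δ0=-1, Δ1=1/2
row 1: diag=8, rhs=9; c'=1/4, d'=9/8
back: M1=9/8
M: M0=0, M1=9/8, M2=0
seg 0: a=4, c=M0/2=0, d=(M1−M0)/(6·2)=3/32, b=Δ0−h0·(2M0+M1)/6=-11/8
seg 1: a=2, c=M1/2=9/16, d=(M2−M1)/(6·2)=-3/32, b=Δ1−h1·(2M1+M2)/6=-1/4
t_q=5/2 → seg 1, τ=1/2; S=2+-1/4·τ+9/16·τ²+-3/32·τ³=513/256

  seg 0: a=4 b=-11/8 c=0 d=3/32
  seg 1: a=2 b=-1/4 c=9/16 d=-3/32
S(5/2) = 513/256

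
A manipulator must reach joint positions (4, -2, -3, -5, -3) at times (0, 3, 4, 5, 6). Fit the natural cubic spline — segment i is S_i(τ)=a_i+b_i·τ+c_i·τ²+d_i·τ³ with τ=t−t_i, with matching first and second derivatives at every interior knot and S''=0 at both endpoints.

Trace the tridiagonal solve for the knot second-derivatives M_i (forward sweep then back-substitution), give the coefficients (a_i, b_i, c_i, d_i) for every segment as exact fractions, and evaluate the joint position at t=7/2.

Δ: Δ0=-2, Δ1=-1, Δ2=-2, Δ3=2
row 1: diag=8, rhs=6; c'=1/8, d'=3/4
row 2: denom=4−1·1/8=31/8; d'=(-6−1·3/4)/(31/8)=-54/31
row 3: denom=4−1·8/31=116/31; d'=(24−1·-54/31)/(116/31)=399/58
back: M3=399/58
back: M2=-54/31−8/31·399/58=-102/29
back: M1=3/4−1/8·-102/29=69/58
M: M0=0, M1=69/58, M2=-102/29, M3=399/58, M4=0
seg 0: a=4, c=M0/2=0, d=(M1−M0)/(6·3)=23/348, b=Δ0−h0·(2M0+M1)/6=-301/116
seg 1: a=-2, c=M1/2=69/116, d=(M2−M1)/(6·1)=-91/116, b=Δ1−h1·(2M1+M2)/6=-47/58
seg 2: a=-3, c=M2/2=-51/29, d=(M3−M2)/(6·1)=201/116, b=Δ2−h2·(2M2+M3)/6=-229/116
seg 3: a=-5, c=M3/2=399/116, d=(M4−M3)/(6·1)=-133/116, b=Δ3−h3·(2M3+M4)/6=-17/58
t_q=7/2 → seg 1, τ=1/2; S=-2+-47/58·τ+69/116·τ²+-91/116·τ³=-2185/928

  seg 0: a=4 b=-301/116 c=0 d=23/348
  seg 1: a=-2 b=-47/58 c=69/116 d=-91/116
  seg 2: a=-3 b=-229/116 c=-51/29 d=201/116
  seg 3: a=-5 b=-17/58 c=399/116 d=-133/116
S(7/2) = -2185/928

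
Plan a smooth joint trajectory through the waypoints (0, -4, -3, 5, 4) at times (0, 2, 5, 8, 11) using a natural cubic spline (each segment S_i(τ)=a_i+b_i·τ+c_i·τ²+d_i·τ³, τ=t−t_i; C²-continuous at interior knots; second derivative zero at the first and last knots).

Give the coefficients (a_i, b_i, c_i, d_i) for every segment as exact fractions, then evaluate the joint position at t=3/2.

Δ: Δ0=-2, Δ1=1/3, Δ2=8/3, Δ3=-1/3
row 1: diag=10, rhs=14; c'=3/10, d'=7/5
row 2: denom=12−3·3/10=111/10; d'=(14−3·7/5)/(111/10)=98/111
row 3: denom=12−3·10/37=414/37; d'=(-18−3·98/111)/(414/37)=-382/207
back: M3=-382/207
back: M2=98/111−10/37·-382/207=286/207
back: M1=7/5−3/10·286/207=68/69
M: M0=0, M1=68/69, M2=286/207, M3=-382/207, M4=0
seg 0: a=0, c=M0/2=0, d=(M1−M0)/(6·2)=17/207, b=Δ0−h0·(2M0+M1)/6=-482/207
seg 1: a=-4, c=M1/2=34/69, d=(M2−M1)/(6·3)=41/1863, b=Δ1−h1·(2M1+M2)/6=-278/207
seg 2: a=-3, c=M2/2=143/207, d=(M3−M2)/(6·3)=-334/1863, b=Δ2−h2·(2M2+M3)/6=457/207
seg 3: a=5, c=M3/2=-191/207, d=(M4−M3)/(6·3)=191/1863, b=Δ3−h3·(2M3+M4)/6=313/207
t_q=3/2 → seg 0, τ=3/2; S=0+-482/207·τ+0·τ²+17/207·τ³=-1775/552

  seg 0: a=0 b=-482/207 c=0 d=17/207
  seg 1: a=-4 b=-278/207 c=34/69 d=41/1863
  seg 2: a=-3 b=457/207 c=143/207 d=-334/1863
  seg 3: a=5 b=313/207 c=-191/207 d=191/1863
S(3/2) = -1775/552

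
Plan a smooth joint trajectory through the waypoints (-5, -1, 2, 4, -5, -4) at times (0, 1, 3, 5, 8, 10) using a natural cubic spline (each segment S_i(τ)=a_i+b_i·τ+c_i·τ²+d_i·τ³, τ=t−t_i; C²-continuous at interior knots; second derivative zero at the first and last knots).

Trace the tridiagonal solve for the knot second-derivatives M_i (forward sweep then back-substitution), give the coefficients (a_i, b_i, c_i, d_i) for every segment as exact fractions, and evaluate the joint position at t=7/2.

Δ: Δ0=4, Δ1=3/2, Δ2=1, Δ3=-3, Δ4=1/2
row 1: diag=6, rhs=-15; c'=1/3, d'=-5/2
row 2: denom=8−2·1/3=22/3; d'=(-3−2·-5/2)/(22/3)=3/11
row 3: denom=10−2·3/11=104/11; d'=(-24−2·3/11)/(104/11)=-135/52
row 4: denom=10−3·33/104=941/104; d'=(21−3·-135/52)/(941/104)=2994/941
back: M4=2994/941
back: M3=-135/52−33/104·2994/941=-3393/941
back: M2=3/11−3/11·-3393/941=1182/941
back: M1=-5/2−1/3·1182/941=-5493/1882
M: M0=0, M1=-5493/1882, M2=1182/941, M3=-3393/941, M4=2994/941, M5=0
seg 0: a=-5, c=M0/2=0, d=(M1−M0)/(6·1)=-1831/3764, b=Δ0−h0·(2M0+M1)/6=16887/3764
seg 1: a=-1, c=M1/2=-5493/3764, d=(M2−M1)/(6·2)=2619/7528, b=Δ1−h1·(2M1+M2)/6=5697/1882
seg 2: a=2, c=M2/2=591/941, d=(M3−M2)/(6·2)=-1525/3764, b=Δ2−h2·(2M2+M3)/6=1284/941
seg 3: a=4, c=M3/2=-3393/1882, d=(M4−M3)/(6·3)=2129/5646, b=Δ3−h3·(2M3+M4)/6=-927/941
seg 4: a=-5, c=M4/2=1497/941, d=(M5−M4)/(6·2)=-499/1882, b=Δ4−h4·(2M4+M5)/6=-3051/1882
t_q=7/2 → seg 2, τ=1/2; S=2+1284/941·τ+591/941·τ²+-1525/3764·τ³=83971/30112

  seg 0: a=-5 b=16887/3764 c=0 d=-1831/3764
  seg 1: a=-1 b=5697/1882 c=-5493/3764 d=2619/7528
  seg 2: a=2 b=1284/941 c=591/941 d=-1525/3764
  seg 3: a=4 b=-927/941 c=-3393/1882 d=2129/5646
  seg 4: a=-5 b=-3051/1882 c=1497/941 d=-499/1882
S(7/2) = 83971/30112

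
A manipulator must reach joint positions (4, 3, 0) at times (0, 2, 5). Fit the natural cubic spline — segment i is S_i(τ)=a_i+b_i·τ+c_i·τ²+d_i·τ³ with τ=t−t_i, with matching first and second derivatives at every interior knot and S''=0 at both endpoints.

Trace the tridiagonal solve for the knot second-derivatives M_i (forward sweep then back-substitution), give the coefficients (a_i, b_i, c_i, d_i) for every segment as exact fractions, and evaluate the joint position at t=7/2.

  seg 0: a=4 b=-2/5 c=0 d=-1/40
  seg 1: a=3 b=-7/10 c=-3/20 d=1/60
S(7/2) = 267/160

Δ: Δ0=-1/2, Δ1=-1
row 1: diag=10, rhs=-3; c'=3/10, d'=-3/10
back: M1=-3/10
M: M0=0, M1=-3/10, M2=0
seg 0: a=4, c=M0/2=0, d=(M1−M0)/(6·2)=-1/40, b=Δ0−h0·(2M0+M1)/6=-2/5
seg 1: a=3, c=M1/2=-3/20, d=(M2−M1)/(6·3)=1/60, b=Δ1−h1·(2M1+M2)/6=-7/10
t_q=7/2 → seg 1, τ=3/2; S=3+-7/10·τ+-3/20·τ²+1/60·τ³=267/160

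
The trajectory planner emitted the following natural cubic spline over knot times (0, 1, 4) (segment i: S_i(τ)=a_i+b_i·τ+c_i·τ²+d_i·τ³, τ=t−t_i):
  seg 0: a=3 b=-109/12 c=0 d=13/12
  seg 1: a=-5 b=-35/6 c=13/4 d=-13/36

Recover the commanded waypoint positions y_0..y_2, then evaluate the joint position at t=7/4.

y_0=3 y_1=-5 y_2=-3
S(7/4) = -1971/256

y_0 = S_0(0) = a_0 = 3
y_1 = S_1(0) = a_1 = -5
y_2 = S_1(3) = -3
t_q=7/4 is in segment 1 (τ=3/4); S_1(τ)=-1971/256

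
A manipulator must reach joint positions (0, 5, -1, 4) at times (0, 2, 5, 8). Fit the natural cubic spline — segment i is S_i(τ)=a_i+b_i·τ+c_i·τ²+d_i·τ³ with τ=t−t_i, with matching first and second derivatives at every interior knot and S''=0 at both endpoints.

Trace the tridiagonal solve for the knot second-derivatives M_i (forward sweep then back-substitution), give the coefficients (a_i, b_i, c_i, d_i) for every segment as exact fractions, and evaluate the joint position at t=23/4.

  seg 0: a=0 b=815/222 c=0 d=-65/222
  seg 1: a=5 b=35/222 c=-65/37 d=691/1998
  seg 2: a=-1 b=-116/111 c=301/222 d=-301/1998
S(23/4) = -5137/4736

Δ: Δ0=5/2, Δ1=-2, Δ2=5/3
row 1: diag=10, rhs=-27; c'=3/10, d'=-27/10
row 2: denom=12−3·3/10=111/10; d'=(22−3·-27/10)/(111/10)=301/111
back: M2=301/111
back: M1=-27/10−3/10·301/111=-130/37
M: M0=0, M1=-130/37, M2=301/111, M3=0
seg 0: a=0, c=M0/2=0, d=(M1−M0)/(6·2)=-65/222, b=Δ0−h0·(2M0+M1)/6=815/222
seg 1: a=5, c=M1/2=-65/37, d=(M2−M1)/(6·3)=691/1998, b=Δ1−h1·(2M1+M2)/6=35/222
seg 2: a=-1, c=M2/2=301/222, d=(M3−M2)/(6·3)=-301/1998, b=Δ2−h2·(2M2+M3)/6=-116/111
t_q=23/4 → seg 2, τ=3/4; S=-1+-116/111·τ+301/222·τ²+-301/1998·τ³=-5137/4736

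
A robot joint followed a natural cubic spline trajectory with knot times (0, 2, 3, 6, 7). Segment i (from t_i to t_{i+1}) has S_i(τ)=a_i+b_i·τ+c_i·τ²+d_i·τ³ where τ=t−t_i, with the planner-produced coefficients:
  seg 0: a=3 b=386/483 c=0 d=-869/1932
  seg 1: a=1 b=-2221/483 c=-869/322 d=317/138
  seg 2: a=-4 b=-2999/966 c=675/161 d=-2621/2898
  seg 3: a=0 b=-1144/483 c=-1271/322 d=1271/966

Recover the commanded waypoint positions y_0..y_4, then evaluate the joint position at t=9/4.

y_0=3 y_1=1 y_2=-4 y_3=0 y_4=-5
S(9/4) = -253/896

y_0 = S_0(0) = a_0 = 3
y_1 = S_1(0) = a_1 = 1
y_2 = S_2(0) = a_2 = -4
y_3 = S_3(0) = a_3 = 0
y_4 = S_3(1) = -5
t_q=9/4 is in segment 1 (τ=1/4); S_1(τ)=-253/896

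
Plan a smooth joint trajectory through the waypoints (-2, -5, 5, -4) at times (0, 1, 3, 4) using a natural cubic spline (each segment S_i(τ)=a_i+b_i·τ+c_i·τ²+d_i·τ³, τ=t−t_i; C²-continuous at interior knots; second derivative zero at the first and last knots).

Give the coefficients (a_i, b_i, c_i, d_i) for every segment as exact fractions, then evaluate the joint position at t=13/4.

  seg 0: a=-2 b=-43/8 c=0 d=19/8
  seg 1: a=-5 b=7/4 c=57/8 d=-11/4
  seg 2: a=5 b=-11/4 c=-75/8 d=25/8
S(13/4) = 1933/512

Δ: Δ0=-3, Δ1=5, Δ2=-9
row 1: diag=6, rhs=48; c'=1/3, d'=8
row 2: denom=6−2·1/3=16/3; d'=(-84−2·8)/(16/3)=-75/4
back: M2=-75/4
back: M1=8−1/3·-75/4=57/4
M: M0=0, M1=57/4, M2=-75/4, M3=0
seg 0: a=-2, c=M0/2=0, d=(M1−M0)/(6·1)=19/8, b=Δ0−h0·(2M0+M1)/6=-43/8
seg 1: a=-5, c=M1/2=57/8, d=(M2−M1)/(6·2)=-11/4, b=Δ1−h1·(2M1+M2)/6=7/4
seg 2: a=5, c=M2/2=-75/8, d=(M3−M2)/(6·1)=25/8, b=Δ2−h2·(2M2+M3)/6=-11/4
t_q=13/4 → seg 2, τ=1/4; S=5+-11/4·τ+-75/8·τ²+25/8·τ³=1933/512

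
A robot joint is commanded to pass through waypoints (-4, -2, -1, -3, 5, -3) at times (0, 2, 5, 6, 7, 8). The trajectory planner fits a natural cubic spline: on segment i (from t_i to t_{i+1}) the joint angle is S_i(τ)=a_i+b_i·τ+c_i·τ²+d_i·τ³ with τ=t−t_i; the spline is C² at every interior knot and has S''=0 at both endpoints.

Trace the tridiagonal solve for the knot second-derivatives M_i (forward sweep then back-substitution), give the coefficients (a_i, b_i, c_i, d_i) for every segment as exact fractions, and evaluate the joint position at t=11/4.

  seg 0: a=-4 b=1901/3075 c=0 d=587/6150
  seg 1: a=-2 b=5423/3075 c=587/1025 d=-3227/9225
  seg 2: a=-1 b=-13054/3075 c=-528/205 d=14824/3075
  seg 3: a=-3 b=15578/3075 c=12184/1025 d=-5506/615
  seg 4: a=5 b=6092/3075 c=-15346/1025 d=15346/3075
S(11/4) = -32981/65600

Δ: Δ0=1, Δ1=1/3, Δ2=-2, Δ3=8, Δ4=-8
row 1: diag=10, rhs=-4; c'=3/10, d'=-2/5
row 2: denom=8−3·3/10=71/10; d'=(-14−3·-2/5)/(71/10)=-128/71
row 3: denom=4−1·10/71=274/71; d'=(60−1·-128/71)/(274/71)=2194/137
row 4: denom=4−1·71/274=1025/274; d'=(-96−1·2194/137)/(1025/274)=-30692/1025
back: M4=-30692/1025
back: M3=2194/137−71/274·-30692/1025=24368/1025
back: M2=-128/71−10/71·24368/1025=-1056/205
back: M1=-2/5−3/10·-1056/205=1174/1025
M: M0=0, M1=1174/1025, M2=-1056/205, M3=24368/1025, M4=-30692/1025, M5=0
seg 0: a=-4, c=M0/2=0, d=(M1−M0)/(6·2)=587/6150, b=Δ0−h0·(2M0+M1)/6=1901/3075
seg 1: a=-2, c=M1/2=587/1025, d=(M2−M1)/(6·3)=-3227/9225, b=Δ1−h1·(2M1+M2)/6=5423/3075
seg 2: a=-1, c=M2/2=-528/205, d=(M3−M2)/(6·1)=14824/3075, b=Δ2−h2·(2M2+M3)/6=-13054/3075
seg 3: a=-3, c=M3/2=12184/1025, d=(M4−M3)/(6·1)=-5506/615, b=Δ3−h3·(2M3+M4)/6=15578/3075
seg 4: a=5, c=M4/2=-15346/1025, d=(M5−M4)/(6·1)=15346/3075, b=Δ4−h4·(2M4+M5)/6=6092/3075
t_q=11/4 → seg 1, τ=3/4; S=-2+5423/3075·τ+587/1025·τ²+-3227/9225·τ³=-32981/65600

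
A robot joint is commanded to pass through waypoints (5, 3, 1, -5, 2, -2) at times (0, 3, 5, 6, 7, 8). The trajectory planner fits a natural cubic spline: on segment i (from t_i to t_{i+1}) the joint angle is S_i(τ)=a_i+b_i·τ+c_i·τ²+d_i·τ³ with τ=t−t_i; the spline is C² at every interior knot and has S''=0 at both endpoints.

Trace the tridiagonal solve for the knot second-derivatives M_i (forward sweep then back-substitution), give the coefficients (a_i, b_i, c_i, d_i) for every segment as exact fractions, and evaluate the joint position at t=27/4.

Δ: Δ0=-2/3, Δ1=-1, Δ2=-6, Δ3=7, Δ4=-4
row 1: diag=10, rhs=-2; c'=1/5, d'=-1/5
row 2: denom=6−2·1/5=28/5; d'=(-30−2·-1/5)/(28/5)=-37/7
row 3: denom=4−1·5/28=107/28; d'=(78−1·-37/7)/(107/28)=2332/107
row 4: denom=4−1·28/107=400/107; d'=(-66−1·2332/107)/(400/107)=-4697/200
back: M4=-4697/200
back: M3=2332/107−28/107·-4697/200=1397/50
back: M2=-37/7−5/28·1397/50=-411/40
back: M1=-1/5−1/5·-411/40=371/200
M: M0=0, M1=371/200, M2=-411/40, M3=1397/50, M4=-4697/200, M5=0
seg 0: a=5, c=M0/2=0, d=(M1−M0)/(6·3)=371/3600, b=Δ0−h0·(2M0+M1)/6=-1913/1200
seg 1: a=3, c=M1/2=371/400, d=(M2−M1)/(6·2)=-1213/1200, b=Δ1−h1·(2M1+M2)/6=713/600
seg 2: a=1, c=M2/2=-411/80, d=(M3−M2)/(6·1)=7643/1200, b=Δ2−h2·(2M2+M3)/6=-4339/600
seg 3: a=-5, c=M3/2=1397/100, d=(M4−M3)/(6·1)=-2057/240, b=Δ3−h3·(2M3+M4)/6=1921/1200
seg 4: a=2, c=M4/2=-4697/400, d=(M5−M4)/(6·1)=4697/1200, b=Δ4−h4·(2M4+M5)/6=2297/600
t_q=27/4 → seg 3, τ=3/4; S=-5+1921/1200·τ+1397/100·τ²+-2057/240·τ³=11339/25600

  seg 0: a=5 b=-1913/1200 c=0 d=371/3600
  seg 1: a=3 b=713/600 c=371/400 d=-1213/1200
  seg 2: a=1 b=-4339/600 c=-411/80 d=7643/1200
  seg 3: a=-5 b=1921/1200 c=1397/100 d=-2057/240
  seg 4: a=2 b=2297/600 c=-4697/400 d=4697/1200
S(27/4) = 11339/25600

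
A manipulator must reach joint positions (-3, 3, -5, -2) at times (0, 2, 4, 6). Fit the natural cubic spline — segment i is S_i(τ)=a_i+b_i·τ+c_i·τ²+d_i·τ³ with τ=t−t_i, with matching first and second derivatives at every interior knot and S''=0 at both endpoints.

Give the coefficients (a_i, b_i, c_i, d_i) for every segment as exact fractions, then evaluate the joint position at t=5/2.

Δ: Δ0=3, Δ1=-4, Δ2=3/2
row 1: diag=8, rhs=-42; c'=1/4, d'=-21/4
row 2: denom=8−2·1/4=15/2; d'=(33−2·-21/4)/(15/2)=29/5
back: M2=29/5
back: M1=-21/4−1/4·29/5=-67/10
M: M0=0, M1=-67/10, M2=29/5, M3=0
seg 0: a=-3, c=M0/2=0, d=(M1−M0)/(6·2)=-67/120, b=Δ0−h0·(2M0+M1)/6=157/30
seg 1: a=3, c=M1/2=-67/20, d=(M2−M1)/(6·2)=25/24, b=Δ1−h1·(2M1+M2)/6=-22/15
seg 2: a=-5, c=M2/2=29/10, d=(M3−M2)/(6·2)=-29/60, b=Δ2−h2·(2M2+M3)/6=-71/30
t_q=5/2 → seg 1, τ=1/2; S=3+-22/15·τ+-67/20·τ²+25/24·τ³=499/320

  seg 0: a=-3 b=157/30 c=0 d=-67/120
  seg 1: a=3 b=-22/15 c=-67/20 d=25/24
  seg 2: a=-5 b=-71/30 c=29/10 d=-29/60
S(5/2) = 499/320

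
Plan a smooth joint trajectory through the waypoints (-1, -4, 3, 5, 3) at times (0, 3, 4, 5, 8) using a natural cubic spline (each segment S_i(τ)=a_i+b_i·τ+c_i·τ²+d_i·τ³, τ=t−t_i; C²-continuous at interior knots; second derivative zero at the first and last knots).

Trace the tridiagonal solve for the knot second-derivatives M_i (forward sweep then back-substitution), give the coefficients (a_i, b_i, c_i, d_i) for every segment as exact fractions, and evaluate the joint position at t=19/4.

Δ: Δ0=-1, Δ1=7, Δ2=2, Δ3=-2/3
row 1: diag=8, rhs=48; c'=1/8, d'=6
row 2: denom=4−1·1/8=31/8; d'=(-30−1·6)/(31/8)=-288/31
row 3: denom=8−1·8/31=240/31; d'=(-16−1·-288/31)/(240/31)=-13/15
back: M3=-13/15
back: M2=-288/31−8/31·-13/15=-136/15
back: M1=6−1/8·-136/15=107/15
M: M0=0, M1=107/15, M2=-136/15, M3=-13/15, M4=0
seg 0: a=-1, c=M0/2=0, d=(M1−M0)/(6·3)=107/270, b=Δ0−h0·(2M0+M1)/6=-137/30
seg 1: a=-4, c=M1/2=107/30, d=(M2−M1)/(6·1)=-27/10, b=Δ1−h1·(2M1+M2)/6=92/15
seg 2: a=3, c=M2/2=-68/15, d=(M3−M2)/(6·1)=41/30, b=Δ2−h2·(2M2+M3)/6=31/6
seg 3: a=5, c=M3/2=-13/30, d=(M4−M3)/(6·3)=13/270, b=Δ3−h3·(2M3+M4)/6=1/5
t_q=19/4 → seg 2, τ=3/4; S=3+31/6·τ+-68/15·τ²+41/30·τ³=3137/640

  seg 0: a=-1 b=-137/30 c=0 d=107/270
  seg 1: a=-4 b=92/15 c=107/30 d=-27/10
  seg 2: a=3 b=31/6 c=-68/15 d=41/30
  seg 3: a=5 b=1/5 c=-13/30 d=13/270
S(19/4) = 3137/640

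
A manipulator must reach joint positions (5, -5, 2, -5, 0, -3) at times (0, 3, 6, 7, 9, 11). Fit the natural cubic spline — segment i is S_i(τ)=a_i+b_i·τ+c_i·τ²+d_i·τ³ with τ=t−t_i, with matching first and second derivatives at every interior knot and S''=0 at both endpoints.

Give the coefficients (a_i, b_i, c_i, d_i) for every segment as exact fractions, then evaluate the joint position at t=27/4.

  seg 0: a=5 b=-1895/311 c=0 d=2575/8397
  seg 1: a=-5 b=680/311 c=2575/933 d=-7588/8397
  seg 2: a=2 b=-1758/311 c=-1671/311 d=1252/311
  seg 3: a=-5 b=-1344/311 c=2085/311 d=-4097/2488
  seg 4: a=0 b=1701/622 c=-3951/1244 d=1317/2488
S(27/4) = -4433/1244

Δ: Δ0=-10/3, Δ1=7/3, Δ2=-7, Δ3=5/2, Δ4=-3/2
row 1: diag=12, rhs=34; c'=1/4, d'=17/6
row 2: denom=8−3·1/4=29/4; d'=(-56−3·17/6)/(29/4)=-258/29
row 3: denom=6−1·4/29=170/29; d'=(57−1·-258/29)/(170/29)=1911/170
row 4: denom=8−2·29/85=622/85; d'=(-24−2·1911/170)/(622/85)=-3951/622
back: M4=-3951/622
back: M3=1911/170−29/85·-3951/622=4170/311
back: M2=-258/29−4/29·4170/311=-3342/311
back: M1=17/6−1/4·-3342/311=5150/933
M: M0=0, M1=5150/933, M2=-3342/311, M3=4170/311, M4=-3951/622, M5=0
seg 0: a=5, c=M0/2=0, d=(M1−M0)/(6·3)=2575/8397, b=Δ0−h0·(2M0+M1)/6=-1895/311
seg 1: a=-5, c=M1/2=2575/933, d=(M2−M1)/(6·3)=-7588/8397, b=Δ1−h1·(2M1+M2)/6=680/311
seg 2: a=2, c=M2/2=-1671/311, d=(M3−M2)/(6·1)=1252/311, b=Δ2−h2·(2M2+M3)/6=-1758/311
seg 3: a=-5, c=M3/2=2085/311, d=(M4−M3)/(6·2)=-4097/2488, b=Δ3−h3·(2M3+M4)/6=-1344/311
seg 4: a=0, c=M4/2=-3951/1244, d=(M5−M4)/(6·2)=1317/2488, b=Δ4−h4·(2M4+M5)/6=1701/622
t_q=27/4 → seg 2, τ=3/4; S=2+-1758/311·τ+-1671/311·τ²+1252/311·τ³=-4433/1244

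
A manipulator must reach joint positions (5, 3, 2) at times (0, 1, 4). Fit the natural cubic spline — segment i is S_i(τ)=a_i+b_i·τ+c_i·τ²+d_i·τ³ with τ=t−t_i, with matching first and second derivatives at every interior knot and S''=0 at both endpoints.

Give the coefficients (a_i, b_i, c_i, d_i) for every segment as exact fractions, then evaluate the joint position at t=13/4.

Δ: Δ0=-2, Δ1=-1/3
row 1: diag=8, rhs=10; c'=3/8, d'=5/4
back: M1=5/4
M: M0=0, M1=5/4, M2=0
seg 0: a=5, c=M0/2=0, d=(M1−M0)/(6·1)=5/24, b=Δ0−h0·(2M0+M1)/6=-53/24
seg 1: a=3, c=M1/2=5/8, d=(M2−M1)/(6·3)=-5/72, b=Δ1−h1·(2M1+M2)/6=-19/12
t_q=13/4 → seg 1, τ=9/4; S=3+-19/12·τ+5/8·τ²+-5/72·τ³=927/512

  seg 0: a=5 b=-53/24 c=0 d=5/24
  seg 1: a=3 b=-19/12 c=5/8 d=-5/72
S(13/4) = 927/512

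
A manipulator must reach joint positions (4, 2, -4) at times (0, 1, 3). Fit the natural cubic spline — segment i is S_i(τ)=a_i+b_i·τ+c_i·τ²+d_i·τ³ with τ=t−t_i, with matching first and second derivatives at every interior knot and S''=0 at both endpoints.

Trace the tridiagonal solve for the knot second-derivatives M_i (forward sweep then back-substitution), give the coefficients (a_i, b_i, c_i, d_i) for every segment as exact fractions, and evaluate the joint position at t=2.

  seg 0: a=4 b=-11/6 c=0 d=-1/6
  seg 1: a=2 b=-7/3 c=-1/2 d=1/12
S(2) = -3/4

Δ: Δ0=-2, Δ1=-3
row 1: diag=6, rhs=-6; c'=1/3, d'=-1
back: M1=-1
M: M0=0, M1=-1, M2=0
seg 0: a=4, c=M0/2=0, d=(M1−M0)/(6·1)=-1/6, b=Δ0−h0·(2M0+M1)/6=-11/6
seg 1: a=2, c=M1/2=-1/2, d=(M2−M1)/(6·2)=1/12, b=Δ1−h1·(2M1+M2)/6=-7/3
t_q=2 → seg 1, τ=1; S=2+-7/3·τ+-1/2·τ²+1/12·τ³=-3/4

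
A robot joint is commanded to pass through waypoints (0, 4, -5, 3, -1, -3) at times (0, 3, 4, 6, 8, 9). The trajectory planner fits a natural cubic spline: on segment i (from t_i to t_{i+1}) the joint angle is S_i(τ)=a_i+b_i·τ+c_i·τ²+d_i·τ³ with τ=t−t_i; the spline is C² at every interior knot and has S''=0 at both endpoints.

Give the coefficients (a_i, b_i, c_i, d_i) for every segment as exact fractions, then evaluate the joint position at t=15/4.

  seg 0: a=0 b=8905/1407 c=0 d=-781/1407
  seg 1: a=4 b=-12182/1407 c=-2343/469 d=6548/1407
  seg 2: a=-5 b=-6596/1407 c=4205/469 d=-929/402
  seg 3: a=3 b=4846/1407 c=-2298/469 d=1532/1407
  seg 4: a=-1 b=-4346/1407 c=766/469 d=-766/1407
S(15/4) = -12533/3752

Δ: Δ0=4/3, Δ1=-9, Δ2=4, Δ3=-2, Δ4=-2
row 1: diag=8, rhs=-62; c'=1/8, d'=-31/4
row 2: denom=6−1·1/8=47/8; d'=(78−1·-31/4)/(47/8)=686/47
row 3: denom=8−2·16/47=344/47; d'=(-36−2·686/47)/(344/47)=-383/43
row 4: denom=6−2·47/172=469/86; d'=(0−2·-383/43)/(469/86)=1532/469
back: M4=1532/469
back: M3=-383/43−47/172·1532/469=-4596/469
back: M2=686/47−16/47·-4596/469=8410/469
back: M1=-31/4−1/8·8410/469=-4686/469
M: M0=0, M1=-4686/469, M2=8410/469, M3=-4596/469, M4=1532/469, M5=0
seg 0: a=0, c=M0/2=0, d=(M1−M0)/(6·3)=-781/1407, b=Δ0−h0·(2M0+M1)/6=8905/1407
seg 1: a=4, c=M1/2=-2343/469, d=(M2−M1)/(6·1)=6548/1407, b=Δ1−h1·(2M1+M2)/6=-12182/1407
seg 2: a=-5, c=M2/2=4205/469, d=(M3−M2)/(6·2)=-929/402, b=Δ2−h2·(2M2+M3)/6=-6596/1407
seg 3: a=3, c=M3/2=-2298/469, d=(M4−M3)/(6·2)=1532/1407, b=Δ3−h3·(2M3+M4)/6=4846/1407
seg 4: a=-1, c=M4/2=766/469, d=(M5−M4)/(6·1)=-766/1407, b=Δ4−h4·(2M4+M5)/6=-4346/1407
t_q=15/4 → seg 1, τ=3/4; S=4+-12182/1407·τ+-2343/469·τ²+6548/1407·τ³=-12533/3752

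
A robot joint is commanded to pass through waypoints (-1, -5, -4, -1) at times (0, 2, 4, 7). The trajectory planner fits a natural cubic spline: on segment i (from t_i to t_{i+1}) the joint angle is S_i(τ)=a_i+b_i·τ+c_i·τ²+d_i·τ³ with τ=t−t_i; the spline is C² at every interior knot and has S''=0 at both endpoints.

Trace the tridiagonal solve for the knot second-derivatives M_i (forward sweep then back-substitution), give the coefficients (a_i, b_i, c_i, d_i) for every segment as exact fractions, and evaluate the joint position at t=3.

  seg 0: a=-1 b=-50/19 c=0 d=3/19
  seg 1: a=-5 b=-14/19 c=18/19 d=-25/152
  seg 2: a=-4 b=41/38 c=-3/76 d=1/228
S(3) = -753/152

Δ: Δ0=-2, Δ1=1/2, Δ2=1
row 1: diag=8, rhs=15; c'=1/4, d'=15/8
row 2: denom=10−2·1/4=19/2; d'=(3−2·15/8)/(19/2)=-3/38
back: M2=-3/38
back: M1=15/8−1/4·-3/38=36/19
M: M0=0, M1=36/19, M2=-3/38, M3=0
seg 0: a=-1, c=M0/2=0, d=(M1−M0)/(6·2)=3/19, b=Δ0−h0·(2M0+M1)/6=-50/19
seg 1: a=-5, c=M1/2=18/19, d=(M2−M1)/(6·2)=-25/152, b=Δ1−h1·(2M1+M2)/6=-14/19
seg 2: a=-4, c=M2/2=-3/76, d=(M3−M2)/(6·3)=1/228, b=Δ2−h2·(2M2+M3)/6=41/38
t_q=3 → seg 1, τ=1; S=-5+-14/19·τ+18/19·τ²+-25/152·τ³=-753/152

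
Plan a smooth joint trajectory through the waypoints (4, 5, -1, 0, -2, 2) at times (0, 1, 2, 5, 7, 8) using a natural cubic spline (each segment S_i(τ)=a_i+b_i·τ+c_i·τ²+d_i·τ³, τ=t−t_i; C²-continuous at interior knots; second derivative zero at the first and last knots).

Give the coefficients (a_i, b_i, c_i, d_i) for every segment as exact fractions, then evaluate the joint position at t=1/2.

Δ: Δ0=1, Δ1=-6, Δ2=1/3, Δ3=-1, Δ4=4
row 1: diag=4, rhs=-42; c'=1/4, d'=-21/2
row 2: denom=8−1·1/4=31/4; d'=(38−1·-21/2)/(31/4)=194/31
row 3: denom=10−3·12/31=274/31; d'=(-8−3·194/31)/(274/31)=-415/137
row 4: denom=6−2·31/137=760/137; d'=(30−2·-415/137)/(760/137)=13/2
back: M4=13/2
back: M3=-415/137−31/137·13/2=-9/2
back: M2=194/31−12/31·-9/2=8
back: M1=-21/2−1/4·8=-25/2
M: M0=0, M1=-25/2, M2=8, M3=-9/2, M4=13/2, M5=0
seg 0: a=4, c=M0/2=0, d=(M1−M0)/(6·1)=-25/12, b=Δ0−h0·(2M0+M1)/6=37/12
seg 1: a=5, c=M1/2=-25/4, d=(M2−M1)/(6·1)=41/12, b=Δ1−h1·(2M1+M2)/6=-19/6
seg 2: a=-1, c=M2/2=4, d=(M3−M2)/(6·3)=-25/36, b=Δ2−h2·(2M2+M3)/6=-65/12
seg 3: a=0, c=M3/2=-9/4, d=(M4−M3)/(6·2)=11/12, b=Δ3−h3·(2M3+M4)/6=-1/6
seg 4: a=-2, c=M4/2=13/4, d=(M5−M4)/(6·1)=-13/12, b=Δ4−h4·(2M4+M5)/6=11/6
t_q=1/2 → seg 0, τ=1/2; S=4+37/12·τ+0·τ²+-25/12·τ³=169/32

  seg 0: a=4 b=37/12 c=0 d=-25/12
  seg 1: a=5 b=-19/6 c=-25/4 d=41/12
  seg 2: a=-1 b=-65/12 c=4 d=-25/36
  seg 3: a=0 b=-1/6 c=-9/4 d=11/12
  seg 4: a=-2 b=11/6 c=13/4 d=-13/12
S(1/2) = 169/32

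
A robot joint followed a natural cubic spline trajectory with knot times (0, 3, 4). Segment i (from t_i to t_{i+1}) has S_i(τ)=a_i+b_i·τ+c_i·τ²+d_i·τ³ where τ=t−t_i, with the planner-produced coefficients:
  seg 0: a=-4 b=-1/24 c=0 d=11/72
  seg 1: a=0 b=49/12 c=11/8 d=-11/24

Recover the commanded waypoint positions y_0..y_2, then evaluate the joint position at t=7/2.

y_0 = S_0(0) = a_0 = -4
y_1 = S_1(0) = a_1 = 0
y_2 = S_1(1) = 5
t_q=7/2 is in segment 1 (τ=1/2); S_1(τ)=149/64

y_0=-4 y_1=0 y_2=5
S(7/2) = 149/64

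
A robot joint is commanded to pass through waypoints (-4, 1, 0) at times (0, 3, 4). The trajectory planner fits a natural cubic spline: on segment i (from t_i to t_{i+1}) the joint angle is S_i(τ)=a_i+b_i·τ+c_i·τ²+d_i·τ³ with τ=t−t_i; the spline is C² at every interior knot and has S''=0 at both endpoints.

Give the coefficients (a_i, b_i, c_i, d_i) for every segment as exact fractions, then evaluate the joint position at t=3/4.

Δ: Δ0=5/3, Δ1=-1
row 1: diag=8, rhs=-16; c'=1/8, d'=-2
back: M1=-2
M: M0=0, M1=-2, M2=0
seg 0: a=-4, c=M0/2=0, d=(M1−M0)/(6·3)=-1/9, b=Δ0−h0·(2M0+M1)/6=8/3
seg 1: a=1, c=M1/2=-1, d=(M2−M1)/(6·1)=1/3, b=Δ1−h1·(2M1+M2)/6=-1/3
t_q=3/4 → seg 0, τ=3/4; S=-4+8/3·τ+0·τ²+-1/9·τ³=-131/64

  seg 0: a=-4 b=8/3 c=0 d=-1/9
  seg 1: a=1 b=-1/3 c=-1 d=1/3
S(3/4) = -131/64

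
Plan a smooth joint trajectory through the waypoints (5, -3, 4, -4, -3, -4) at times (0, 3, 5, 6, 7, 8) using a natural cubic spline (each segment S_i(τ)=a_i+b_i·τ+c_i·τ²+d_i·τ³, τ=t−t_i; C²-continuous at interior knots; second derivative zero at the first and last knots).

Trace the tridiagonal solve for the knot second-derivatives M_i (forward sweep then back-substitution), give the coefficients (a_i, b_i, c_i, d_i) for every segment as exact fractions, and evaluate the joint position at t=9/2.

  seg 0: a=5 b=-7481/1200 c=0 d=1427/3600
  seg 1: a=-3 b=2681/600 c=1427/400 d=-2431/1200
  seg 2: a=4 b=-3343/600 c=-687/80 d=7391/1200
  seg 3: a=-4 b=-5123/1200 c=989/100 d=-1109/240
  seg 4: a=-3 b=989/600 c=-1589/400 d=1589/1200
S(9/2) = 3131/640

Δ: Δ0=-8/3, Δ1=7/2, Δ2=-8, Δ3=1, Δ4=-1
row 1: diag=10, rhs=37; c'=1/5, d'=37/10
row 2: denom=6−2·1/5=28/5; d'=(-69−2·37/10)/(28/5)=-191/14
row 3: denom=4−1·5/28=107/28; d'=(54−1·-191/14)/(107/28)=1894/107
row 4: denom=4−1·28/107=400/107; d'=(-12−1·1894/107)/(400/107)=-1589/200
back: M4=-1589/200
back: M3=1894/107−28/107·-1589/200=989/50
back: M2=-191/14−5/28·989/50=-687/40
back: M1=37/10−1/5·-687/40=1427/200
M: M0=0, M1=1427/200, M2=-687/40, M3=989/50, M4=-1589/200, M5=0
seg 0: a=5, c=M0/2=0, d=(M1−M0)/(6·3)=1427/3600, b=Δ0−h0·(2M0+M1)/6=-7481/1200
seg 1: a=-3, c=M1/2=1427/400, d=(M2−M1)/(6·2)=-2431/1200, b=Δ1−h1·(2M1+M2)/6=2681/600
seg 2: a=4, c=M2/2=-687/80, d=(M3−M2)/(6·1)=7391/1200, b=Δ2−h2·(2M2+M3)/6=-3343/600
seg 3: a=-4, c=M3/2=989/100, d=(M4−M3)/(6·1)=-1109/240, b=Δ3−h3·(2M3+M4)/6=-5123/1200
seg 4: a=-3, c=M4/2=-1589/400, d=(M5−M4)/(6·1)=1589/1200, b=Δ4−h4·(2M4+M5)/6=989/600
t_q=9/2 → seg 1, τ=3/2; S=-3+2681/600·τ+1427/400·τ²+-2431/1200·τ³=3131/640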